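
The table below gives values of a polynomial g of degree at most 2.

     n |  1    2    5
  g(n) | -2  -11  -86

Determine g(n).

g(n) = -4n^2 + 3n - 1

Write g(n) = an^2 + bn + c. Substituting each data point gives a linear system:
  a + b + c = -2
  4a + 2b + c = -11
  25a + 5b + c = -86
Solving the system yields a = -4, b = 3, c = -1.
So g(n) = -4n^2 + 3n - 1.
Check: g(5) = -86. ✓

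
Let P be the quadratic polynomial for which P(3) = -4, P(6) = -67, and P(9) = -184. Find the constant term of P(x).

Write P(x) = ax^2 + bx + c. Substituting each data point gives a linear system:
  9a + 3b + c = -4
  36a + 6b + c = -67
  81a + 9b + c = -184
Solving the system yields a = -3, b = 6, c = 5.
So P(x) = -3x² + 6x + 5.
The constant term is 5.

5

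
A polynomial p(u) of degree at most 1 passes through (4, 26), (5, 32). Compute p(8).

Using the Lagrange interpolation formula with nodes 4, 5:
  L_0(u) = (u - 5) / -1
  L_1(u) = (u - 4) / 1
Then p(u) = 26·L_0(u) + 32·L_1(u).
Expanding and collecting terms gives p(u) = 6u + 2.
Evaluating at u = 8: p(8) = 50.

50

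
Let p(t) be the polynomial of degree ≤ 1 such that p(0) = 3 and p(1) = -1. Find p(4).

-13

Using the Lagrange interpolation formula with nodes 0, 1:
  L_0(t) = (t - 1) / -1
  L_1(t) = t / 1
Then p(t) = 3·L_0(t) - 1·L_1(t).
Expanding and collecting terms gives p(t) = -4t + 3.
Evaluating at t = 4: p(4) = -13.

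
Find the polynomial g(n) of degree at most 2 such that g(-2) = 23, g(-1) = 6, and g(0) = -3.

g(n) = 4n^2 - 5n - 3

Write g(n) = an^2 + bn + c. Substituting each data point gives a linear system:
  4a - 2b + c = 23
  a - b + c = 6
  c = -3
Solving the system yields a = 4, b = -5, c = -3.
So g(n) = 4n^2 - 5n - 3.
Check: g(-2) = 23. ✓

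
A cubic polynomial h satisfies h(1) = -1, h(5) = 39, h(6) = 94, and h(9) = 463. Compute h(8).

Write h(s) = as^3 + bs^2 + cs + d. Substituting each data point gives a linear system:
  a + b + c + d = -1
  125a + 25b + 5c + d = 39
  216a + 36b + 6c + d = 94
  729a + 81b + 9c + d = 463
Solving the system yields a = 1, b = -3, c = -3, d = 4.
So h(s) = s^3 - 3s^2 - 3s + 4.
Then h(8) = 300.

300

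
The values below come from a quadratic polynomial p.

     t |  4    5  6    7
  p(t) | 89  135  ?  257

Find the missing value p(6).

191

The 3 known points determine the degree-2 polynomial uniquely.
Write p(t) = at^2 + bt + c. Substituting each data point gives a linear system:
  16a + 4b + c = 89
  25a + 5b + c = 135
  49a + 7b + c = 257
Solving the system yields a = 5, b = 1, c = 5.
So p(t) = 5t^2 + t + 5.
Then p(6) = 191.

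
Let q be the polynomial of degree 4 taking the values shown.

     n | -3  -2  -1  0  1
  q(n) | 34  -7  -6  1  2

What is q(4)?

209

Using the Lagrange interpolation formula with nodes -3, -2, -1, 0, 1:
  L_0(n) = (n + 2)(n + 1)n(n - 1) / 24
  L_1(n) = (n + 3)(n + 1)n(n - 1) / -6
  L_2(n) = (n + 3)(n + 2)n(n - 1) / 4
  L_3(n) = (n + 3)(n + 2)(n + 1)(n - 1) / -6
  L_4(n) = (n + 3)(n + 2)(n + 1)n / 24
Then q(n) = 34·L_0(n) - 7·L_1(n) - 6·L_2(n) + 1·L_3(n) + 2·L_4(n).
Expanding and collecting terms gives q(n) = n^4 - 4n^2 + 4n + 1.
Evaluating at n = 4: q(4) = 209.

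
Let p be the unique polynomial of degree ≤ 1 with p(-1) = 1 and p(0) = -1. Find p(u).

p(u) = -2u - 1

Write p(u) = au + b. Substituting each data point gives a linear system:
  -a + b = 1
  b = -1
Solving the system yields a = -2, b = -1.
So p(u) = -2u - 1.
Check: p(0) = -1. ✓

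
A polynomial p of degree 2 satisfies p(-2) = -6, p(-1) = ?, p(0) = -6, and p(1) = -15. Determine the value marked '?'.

-3

The 3 known points determine the degree-2 polynomial uniquely.
Write p(s) = as^2 + bs + c. Substituting each data point gives a linear system:
  4a - 2b + c = -6
  c = -6
  a + b + c = -15
Solving the system yields a = -3, b = -6, c = -6.
So p(s) = -3s^2 - 6s - 6.
Then p(-1) = -3.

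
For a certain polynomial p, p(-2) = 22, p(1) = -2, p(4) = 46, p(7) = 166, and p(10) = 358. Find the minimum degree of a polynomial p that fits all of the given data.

2

Forward differences of the values at t = -2, 1, 4, 7, 10:
  p  : 22  -2  46  166  358
  Δ  : -24  48  120  192
  Δ^2: 72  72  72
  Δ^3: 0  0
  Δ^4: 0
The second differences are constant (72) and nonzero, while all higher differences vanish, so the minimal degree is 2.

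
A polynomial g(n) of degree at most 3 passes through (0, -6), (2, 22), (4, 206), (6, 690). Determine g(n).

g(n) = 3n^3 + (3/2)n^2 - n - 6

Write g(n) = an^3 + bn^2 + cn + d. Substituting each data point gives a linear system:
  d = -6
  8a + 4b + 2c + d = 22
  64a + 16b + 4c + d = 206
  216a + 36b + 6c + d = 690
Solving the system yields a = 3, b = 3/2, c = -1, d = -6.
So g(n) = 3n³ + (3/2)n² - n - 6.
Check: g(0) = -6. ✓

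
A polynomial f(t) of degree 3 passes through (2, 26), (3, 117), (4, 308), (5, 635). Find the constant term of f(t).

Write f(t) = at^3 + bt^2 + ct + d. Substituting each data point gives a linear system:
  8a + 4b + 2c + d = 26
  27a + 9b + 3c + d = 117
  64a + 16b + 4c + d = 308
  125a + 25b + 5c + d = 635
Solving the system yields a = 6, b = -4, c = -3, d = 0.
So f(t) = 6t³ - 4t² - 3t.
The constant term is 0.

0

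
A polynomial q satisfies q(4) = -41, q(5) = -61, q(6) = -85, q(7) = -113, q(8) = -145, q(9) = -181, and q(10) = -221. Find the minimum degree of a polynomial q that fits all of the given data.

Forward differences of the values at s = 4, 5, 6, 7, 8, 9, 10:
  q  : -41  -61  -85  -113  -145  -181  -221
  Δ  : -20  -24  -28  -32  -36  -40
  Δ^2: -4  -4  -4  -4  -4
  Δ^3: 0  0  0  0
  Δ^4: 0  0  0
  Δ^5: 0  0
  Δ^6: 0
The second differences are constant (-4) and nonzero, while all higher differences vanish, so the minimal degree is 2.

2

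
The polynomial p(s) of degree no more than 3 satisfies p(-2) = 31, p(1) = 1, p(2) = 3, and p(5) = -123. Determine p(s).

p(s) = -2s^3 + 5s^2 + s - 3

Write p(s) = as^3 + bs^2 + cs + d. Substituting each data point gives a linear system:
  -8a + 4b - 2c + d = 31
  a + b + c + d = 1
  8a + 4b + 2c + d = 3
  125a + 25b + 5c + d = -123
Solving the system yields a = -2, b = 5, c = 1, d = -3.
So p(s) = -2s³ + 5s² + s - 3.
Check: p(1) = 1. ✓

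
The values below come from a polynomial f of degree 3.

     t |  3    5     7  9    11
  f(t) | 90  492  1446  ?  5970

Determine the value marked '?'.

The 4 known points determine the degree-3 polynomial uniquely.
Write f(t) = at^3 + bt^2 + ct + d. Substituting each data point gives a linear system:
  27a + 9b + 3c + d = 90
  125a + 25b + 5c + d = 492
  343a + 49b + 7c + d = 1446
  1331a + 121b + 11c + d = 5970
Solving the system yields a = 5, b = -6, c = 4, d = -3.
So f(t) = 5t³ - 6t² + 4t - 3.
Then f(9) = 3192.

3192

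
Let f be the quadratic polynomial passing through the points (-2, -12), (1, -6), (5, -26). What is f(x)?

f(x) = -x^2 + x - 6

Using the Lagrange interpolation formula with nodes -2, 1, 5:
  L_0(x) = (x - 1)(x - 5) / 21
  L_1(x) = (x + 2)(x - 5) / -12
  L_2(x) = (x + 2)(x - 1) / 28
Then f(x) = -12·L_0(x) - 6·L_1(x) - 26·L_2(x).
Expanding and collecting terms gives f(x) = -x^2 + x - 6.
Check: f(-2) = -12. ✓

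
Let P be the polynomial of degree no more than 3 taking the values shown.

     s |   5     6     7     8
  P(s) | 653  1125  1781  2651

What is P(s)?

Write P(s) = as^3 + bs^2 + cs + d. Substituting each data point gives a linear system:
  125a + 25b + 5c + d = 653
  216a + 36b + 6c + d = 1125
  343a + 49b + 7c + d = 1781
  512a + 64b + 8c + d = 2651
Solving the system yields a = 5, b = 2, c = -5, d = 3.
So P(s) = 5s^3 + 2s^2 - 5s + 3.
Check: P(7) = 1781. ✓

P(s) = 5s^3 + 2s^2 - 5s + 3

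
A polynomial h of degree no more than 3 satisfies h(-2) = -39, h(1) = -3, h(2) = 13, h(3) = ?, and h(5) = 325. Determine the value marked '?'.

The 4 known points determine the degree-3 polynomial uniquely.
Write h(s) = as^3 + bs^2 + cs + d. Substituting each data point gives a linear system:
  -8a + 4b - 2c + d = -39
  a + b + c + d = -3
  8a + 4b + 2c + d = 13
  125a + 25b + 5c + d = 325
Solving the system yields a = 3, b = -2, c = 1, d = -5.
So h(s) = 3s^3 - 2s^2 + s - 5.
Then h(3) = 61.

61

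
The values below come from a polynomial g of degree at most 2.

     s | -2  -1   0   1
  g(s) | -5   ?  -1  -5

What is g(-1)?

On equispaced nodes a degree-2 polynomial has vanishing third forward difference, so
  - g(-2) + 3·g(-1) - 3·g(0) + g(1) = 0.
Substituting the known values and solving for g(-1):
  3·g(-1) = -3
  g(-1) = -1.

-1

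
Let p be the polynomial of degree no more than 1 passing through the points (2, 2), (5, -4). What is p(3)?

Write p(n) = an + b. Substituting each data point gives a linear system:
  2a + b = 2
  5a + b = -4
Solving the system yields a = -2, b = 6.
So p(n) = -2n + 6.
Then p(3) = 0.

0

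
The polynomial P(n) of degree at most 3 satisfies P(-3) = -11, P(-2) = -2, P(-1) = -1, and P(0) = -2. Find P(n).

P(n) = n^3 + 2n^2 - 2

Write P(n) = an^3 + bn^2 + cn + d. Substituting each data point gives a linear system:
  -27a + 9b - 3c + d = -11
  -8a + 4b - 2c + d = -2
  -a + b - c + d = -1
  d = -2
Solving the system yields a = 1, b = 2, c = 0, d = -2.
So P(n) = n³ + 2n² - 2.
Check: P(-2) = -2. ✓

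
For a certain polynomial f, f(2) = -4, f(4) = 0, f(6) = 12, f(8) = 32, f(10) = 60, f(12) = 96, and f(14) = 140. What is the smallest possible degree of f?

Forward differences of the values at t = 2, 4, 6, 8, 10, 12, 14:
  f  : -4  0  12  32  60  96  140
  Δ  : 4  12  20  28  36  44
  Δ^2: 8  8  8  8  8
  Δ^3: 0  0  0  0
  Δ^4: 0  0  0
  Δ^5: 0  0
  Δ^6: 0
The second differences are constant (8) and nonzero, while all higher differences vanish, so the minimal degree is 2.

2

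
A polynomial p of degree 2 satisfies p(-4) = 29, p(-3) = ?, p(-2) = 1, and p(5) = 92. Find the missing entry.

The 3 known points determine the degree-2 polynomial uniquely.
Write p(n) = an^2 + bn + c. Substituting each data point gives a linear system:
  16a - 4b + c = 29
  4a - 2b + c = 1
  25a + 5b + c = 92
Solving the system yields a = 3, b = 4, c = -3.
So p(n) = 3n² + 4n - 3.
Then p(-3) = 12.

12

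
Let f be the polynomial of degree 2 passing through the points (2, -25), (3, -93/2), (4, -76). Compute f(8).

-274

Forward differences of the values at u = 2, 3, 4:
  f  : -25  -93/2  -76
  Δ  : -43/2  -59/2
  Δ^2: -8
The second differences are constant, confirming degree 2.
Interpolating (Newton forward form) and evaluating at u = 8 gives f(8) = -274.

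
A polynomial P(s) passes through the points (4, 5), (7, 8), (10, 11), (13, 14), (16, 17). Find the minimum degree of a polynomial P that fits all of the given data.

1

Forward differences of the values at s = 4, 7, 10, 13, 16:
  P  : 5  8  11  14  17
  Δ  : 3  3  3  3
  Δ^2: 0  0  0
  Δ^3: 0  0
  Δ^4: 0
The first differences are constant (3) and nonzero, while all higher differences vanish, so the minimal degree is 1.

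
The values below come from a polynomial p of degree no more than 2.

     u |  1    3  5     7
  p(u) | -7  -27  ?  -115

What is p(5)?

-63

The 3 known points determine the degree-2 polynomial uniquely.
Write p(u) = au^2 + bu + c. Substituting each data point gives a linear system:
  a + b + c = -7
  9a + 3b + c = -27
  49a + 7b + c = -115
Solving the system yields a = -2, b = -2, c = -3.
So p(u) = -2u^2 - 2u - 3.
Then p(5) = -63.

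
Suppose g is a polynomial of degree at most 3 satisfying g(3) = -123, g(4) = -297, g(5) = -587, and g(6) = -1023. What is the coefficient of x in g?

Write g(x) = ax^3 + bx^2 + cx + d. Substituting each data point gives a linear system:
  27a + 9b + 3c + d = -123
  64a + 16b + 4c + d = -297
  125a + 25b + 5c + d = -587
  216a + 36b + 6c + d = -1023
Solving the system yields a = -5, b = 2, c = -3, d = 3.
So g(x) = -5x³ + 2x² - 3x + 3.
The coefficient of x is -3.

-3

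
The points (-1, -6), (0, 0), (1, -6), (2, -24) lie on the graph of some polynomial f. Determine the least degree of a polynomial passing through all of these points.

2

Forward differences of the values at x = -1, 0, 1, 2:
  f  : -6  0  -6  -24
  Δ  : 6  -6  -18
  Δ^2: -12  -12
  Δ^3: 0
The second differences are constant (-12) and nonzero, while all higher differences vanish, so the minimal degree is 2.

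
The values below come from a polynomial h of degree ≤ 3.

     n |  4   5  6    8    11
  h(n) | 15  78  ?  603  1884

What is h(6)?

The 4 known points determine the degree-3 polynomial uniquely.
Write h(n) = an^3 + bn^2 + cn + d. Substituting each data point gives a linear system:
  64a + 16b + 4c + d = 15
  125a + 25b + 5c + d = 78
  512a + 64b + 8c + d = 603
  1331a + 121b + 11c + d = 1884
Solving the system yields a = 2, b = -6, c = -5, d = 3.
So h(n) = 2n^3 - 6n^2 - 5n + 3.
Then h(6) = 189.

189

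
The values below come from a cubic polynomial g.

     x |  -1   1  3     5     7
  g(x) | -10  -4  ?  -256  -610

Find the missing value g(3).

-70

The 4 known points determine the degree-3 polynomial uniquely.
Write g(x) = ax^3 + bx^2 + cx + d. Substituting each data point gives a linear system:
  -a + b - c + d = -10
  a + b + c + d = -4
  125a + 25b + 5c + d = -256
  343a + 49b + 7c + d = -610
Solving the system yields a = -1, b = -6, c = 4, d = -1.
So g(x) = -x³ - 6x² + 4x - 1.
Then g(3) = -70.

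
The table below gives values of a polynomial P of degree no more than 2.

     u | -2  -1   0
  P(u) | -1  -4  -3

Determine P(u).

P(u) = 2u^2 + 3u - 3

Using the Lagrange interpolation formula with nodes -2, -1, 0:
  L_0(u) = (u + 1)u / 2
  L_1(u) = (u + 2)u / -1
  L_2(u) = (u + 2)(u + 1) / 2
Then P(u) = -1·L_0(u) - 4·L_1(u) - 3·L_2(u).
Expanding and collecting terms gives P(u) = 2u² + 3u - 3.
Check: P(-2) = -1. ✓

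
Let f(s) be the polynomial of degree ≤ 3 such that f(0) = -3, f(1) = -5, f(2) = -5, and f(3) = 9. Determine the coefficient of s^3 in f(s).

Write f(s) = as^3 + bs^2 + cs + d. Substituting each data point gives a linear system:
  d = -3
  a + b + c + d = -5
  8a + 4b + 2c + d = -5
  27a + 9b + 3c + d = 9
Solving the system yields a = 2, b = -5, c = 1, d = -3.
So f(s) = 2s^3 - 5s^2 + s - 3.
The leading coefficient is 2.

2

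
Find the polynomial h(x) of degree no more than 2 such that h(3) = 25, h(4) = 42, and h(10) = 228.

Using the Lagrange interpolation formula with nodes 3, 4, 10:
  L_0(x) = (x - 4)(x - 10) / 7
  L_1(x) = (x - 3)(x - 10) / -6
  L_2(x) = (x - 3)(x - 4) / 42
Then h(x) = 25·L_0(x) + 42·L_1(x) + 228·L_2(x).
Expanding and collecting terms gives h(x) = 2x^2 + 3x - 2.
Check: h(4) = 42. ✓

h(x) = 2x^2 + 3x - 2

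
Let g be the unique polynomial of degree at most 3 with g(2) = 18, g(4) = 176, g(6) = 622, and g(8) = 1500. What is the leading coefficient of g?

3

Write g(t) = at^3 + bt^2 + ct + d. Substituting each data point gives a linear system:
  8a + 4b + 2c + d = 18
  64a + 16b + 4c + d = 176
  216a + 36b + 6c + d = 622
  512a + 64b + 8c + d = 1500
Solving the system yields a = 3, b = 0, c = -5, d = 4.
So g(t) = 3t^3 - 5t + 4.
The leading coefficient is 3.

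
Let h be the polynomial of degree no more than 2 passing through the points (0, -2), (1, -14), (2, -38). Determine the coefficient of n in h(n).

-6

Write h(n) = an^2 + bn + c. Substituting each data point gives a linear system:
  c = -2
  a + b + c = -14
  4a + 2b + c = -38
Solving the system yields a = -6, b = -6, c = -2.
So h(n) = -6n^2 - 6n - 2.
The coefficient of n is -6.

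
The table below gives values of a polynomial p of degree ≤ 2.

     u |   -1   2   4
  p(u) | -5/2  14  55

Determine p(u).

p(u) = 3u^2 + (5/2)u - 3

Using the Lagrange interpolation formula with nodes -1, 2, 4:
  L_0(u) = (u - 2)(u - 4) / 15
  L_1(u) = (u + 1)(u - 4) / -6
  L_2(u) = (u + 1)(u - 2) / 10
Then p(u) = -5/2·L_0(u) + 14·L_1(u) + 55·L_2(u).
Expanding and collecting terms gives p(u) = 3u^2 + (5/2)u - 3.
Check: p(4) = 55. ✓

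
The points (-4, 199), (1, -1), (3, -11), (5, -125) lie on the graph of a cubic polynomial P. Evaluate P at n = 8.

-701

Write P(n) = an^3 + bn^2 + cn + d. Substituting each data point gives a linear system:
  -64a + 16b - 4c + d = 199
  a + b + c + d = -1
  27a + 9b + 3c + d = -11
  125a + 25b + 5c + d = -125
Solving the system yields a = -2, b = 5, c = 1, d = -5.
So P(n) = -2n³ + 5n² + n - 5.
Then P(8) = -701.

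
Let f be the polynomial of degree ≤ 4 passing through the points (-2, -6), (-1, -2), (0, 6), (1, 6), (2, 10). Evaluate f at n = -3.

30

Using the Lagrange interpolation formula with nodes -2, -1, 0, 1, 2:
  L_0(n) = (n + 1)n(n - 1)(n - 2) / 24
  L_1(n) = (n + 2)n(n - 1)(n - 2) / -6
  L_2(n) = (n + 2)(n + 1)(n - 1)(n - 2) / 4
  L_3(n) = (n + 2)(n + 1)n(n - 2) / -6
  L_4(n) = (n + 2)(n + 1)n(n - 1) / 24
Then f(n) = -6·L_0(n) - 2·L_1(n) + 6·L_2(n) + 6·L_3(n) + 10·L_4(n).
Expanding and collecting terms gives f(n) = n⁴ - 5n² + 4n + 6.
Evaluating at n = -3: f(-3) = 30.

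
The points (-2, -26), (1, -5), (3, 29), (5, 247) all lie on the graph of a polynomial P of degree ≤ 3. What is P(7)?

Using the Lagrange interpolation formula with nodes -2, 1, 3, 5:
  L_0(x) = (x - 1)(x - 3)(x - 5) / -105
  L_1(x) = (x + 2)(x - 3)(x - 5) / 24
  L_2(x) = (x + 2)(x - 1)(x - 5) / -20
  L_3(x) = (x + 2)(x - 1)(x - 3) / 56
Then P(x) = -26·L_0(x) - 5·L_1(x) + 29·L_2(x) + 247·L_3(x).
Expanding and collecting terms gives P(x) = 3x³ - 4x² - 6x + 2.
Evaluating at x = 7: P(7) = 793.

793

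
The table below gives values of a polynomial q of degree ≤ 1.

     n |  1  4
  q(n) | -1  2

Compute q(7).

5

Write q(n) = an + b. Substituting each data point gives a linear system:
  a + b = -1
  4a + b = 2
Solving the system yields a = 1, b = -2.
So q(n) = n - 2.
Then q(7) = 5.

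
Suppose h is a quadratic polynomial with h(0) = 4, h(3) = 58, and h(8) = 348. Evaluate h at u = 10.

534

Write h(u) = au^2 + bu + c. Substituting each data point gives a linear system:
  c = 4
  9a + 3b + c = 58
  64a + 8b + c = 348
Solving the system yields a = 5, b = 3, c = 4.
So h(u) = 5u^2 + 3u + 4.
Then h(10) = 534.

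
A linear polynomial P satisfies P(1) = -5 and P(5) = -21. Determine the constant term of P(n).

Write P(n) = an + b. Substituting each data point gives a linear system:
  a + b = -5
  5a + b = -21
Solving the system yields a = -4, b = -1.
So P(n) = -4n - 1.
The constant term is -1.

-1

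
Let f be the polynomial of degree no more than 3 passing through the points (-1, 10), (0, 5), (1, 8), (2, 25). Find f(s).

Using the Lagrange interpolation formula with nodes -1, 0, 1, 2:
  L_0(s) = s(s - 1)(s - 2) / -6
  L_1(s) = (s + 1)(s - 1)(s - 2) / 2
  L_2(s) = (s + 1)s(s - 2) / -2
  L_3(s) = (s + 1)s(s - 1) / 6
Then f(s) = 10·L_0(s) + 5·L_1(s) + 8·L_2(s) + 25·L_3(s).
Expanding and collecting terms gives f(s) = s^3 + 4s^2 - 2s + 5.
Check: f(-1) = 10. ✓

f(s) = s^3 + 4s^2 - 2s + 5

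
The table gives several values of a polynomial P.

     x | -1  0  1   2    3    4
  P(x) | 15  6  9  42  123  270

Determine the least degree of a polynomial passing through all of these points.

3

Forward differences of the values at x = -1, 0, 1, 2, 3, 4:
  P  : 15  6  9  42  123  270
  Δ  : -9  3  33  81  147
  Δ^2: 12  30  48  66
  Δ^3: 18  18  18
  Δ^4: 0  0
  Δ^5: 0
The third differences are constant (18) and nonzero, while all higher differences vanish, so the minimal degree is 3.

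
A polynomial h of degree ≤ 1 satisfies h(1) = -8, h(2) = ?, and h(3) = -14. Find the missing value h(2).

-11

The 2 known points determine the degree-1 polynomial uniquely.
Write h(s) = as + b. Substituting each data point gives a linear system:
  a + b = -8
  3a + b = -14
Solving the system yields a = -3, b = -5.
So h(s) = -3s - 5.
Then h(2) = -11.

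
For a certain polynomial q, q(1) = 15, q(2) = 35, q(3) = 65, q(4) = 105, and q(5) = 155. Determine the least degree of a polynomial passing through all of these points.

Forward differences of the values at n = 1, 2, 3, 4, 5:
  q  : 15  35  65  105  155
  Δ  : 20  30  40  50
  Δ^2: 10  10  10
  Δ^3: 0  0
  Δ^4: 0
The second differences are constant (10) and nonzero, while all higher differences vanish, so the minimal degree is 2.

2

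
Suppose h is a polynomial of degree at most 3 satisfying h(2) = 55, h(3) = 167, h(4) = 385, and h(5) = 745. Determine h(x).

Write h(x) = ax^3 + bx^2 + cx + d. Substituting each data point gives a linear system:
  8a + 4b + 2c + d = 55
  27a + 9b + 3c + d = 167
  64a + 16b + 4c + d = 385
  125a + 25b + 5c + d = 745
Solving the system yields a = 6, b = -1, c = 3, d = 5.
So h(x) = 6x^3 - x^2 + 3x + 5.
Check: h(2) = 55. ✓

h(x) = 6x^3 - x^2 + 3x + 5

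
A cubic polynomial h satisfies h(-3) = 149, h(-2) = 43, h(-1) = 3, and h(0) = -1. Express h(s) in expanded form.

h(s) = -5s^3 + 3s^2 + 4s - 1

Using the Lagrange interpolation formula with nodes -3, -2, -1, 0:
  L_0(s) = (s + 2)(s + 1)s / -6
  L_1(s) = (s + 3)(s + 1)s / 2
  L_2(s) = (s + 3)(s + 2)s / -2
  L_3(s) = (s + 3)(s + 2)(s + 1) / 6
Then h(s) = 149·L_0(s) + 43·L_1(s) + 3·L_2(s) - 1·L_3(s).
Expanding and collecting terms gives h(s) = -5s³ + 3s² + 4s - 1.
Check: h(0) = -1. ✓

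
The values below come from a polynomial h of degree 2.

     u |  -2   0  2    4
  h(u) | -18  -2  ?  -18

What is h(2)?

On equispaced nodes a degree-2 polynomial has vanishing third forward difference, so
  - h(-2) + 3·h(0) - 3·h(2) + h(4) = 0.
Substituting the known values and solving for h(2):
  -3·h(2) = 6
  h(2) = -2.

-2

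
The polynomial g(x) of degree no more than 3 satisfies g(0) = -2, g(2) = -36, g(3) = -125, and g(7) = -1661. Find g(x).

Using the Lagrange interpolation formula with nodes 0, 2, 3, 7:
  L_0(x) = (x - 2)(x - 3)(x - 7) / -42
  L_1(x) = x(x - 3)(x - 7) / 10
  L_2(x) = x(x - 2)(x - 7) / -12
  L_3(x) = x(x - 2)(x - 3) / 140
Then g(x) = -2·L_0(x) - 36·L_1(x) - 125·L_2(x) - 1661·L_3(x).
Expanding and collecting terms gives g(x) = -5x³ + x² + x - 2.
Check: g(0) = -2. ✓

g(x) = -5x^3 + x^2 + x - 2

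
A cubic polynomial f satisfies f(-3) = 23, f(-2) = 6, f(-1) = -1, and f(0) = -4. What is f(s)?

f(s) = -s^3 - s^2 - 3s - 4

Write f(s) = as^3 + bs^2 + cs + d. Substituting each data point gives a linear system:
  -27a + 9b - 3c + d = 23
  -8a + 4b - 2c + d = 6
  -a + b - c + d = -1
  d = -4
Solving the system yields a = -1, b = -1, c = -3, d = -4.
So f(s) = -s³ - s² - 3s - 4.
Check: f(-1) = -1. ✓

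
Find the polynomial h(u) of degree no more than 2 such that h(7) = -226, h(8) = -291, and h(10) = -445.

h(u) = -4u^2 - 5u + 5

Write h(u) = au^2 + bu + c. Substituting each data point gives a linear system:
  49a + 7b + c = -226
  64a + 8b + c = -291
  100a + 10b + c = -445
Solving the system yields a = -4, b = -5, c = 5.
So h(u) = -4u^2 - 5u + 5.
Check: h(10) = -445. ✓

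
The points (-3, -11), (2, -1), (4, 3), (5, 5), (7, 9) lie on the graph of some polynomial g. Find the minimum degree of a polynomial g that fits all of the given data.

1

Divided differences on the nodes -3, 2, 4, 5, 7:
  order 0: -11  -1  3  5  9
  order 1: 2  2  2  2
  order 2: 0  0  0
  order 3: 0  0
  order 4: 0
The order-1 divided differences are all 2 (nonzero) and every higher order vanishes, so the data lies on a polynomial of degree exactly 1.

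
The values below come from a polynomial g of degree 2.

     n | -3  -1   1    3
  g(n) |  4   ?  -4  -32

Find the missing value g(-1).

The 3 known points determine the degree-2 polynomial uniquely.
Write g(n) = an^2 + bn + c. Substituting each data point gives a linear system:
  9a - 3b + c = 4
  a + b + c = -4
  9a + 3b + c = -32
Solving the system yields a = -2, b = -6, c = 4.
So g(n) = -2n^2 - 6n + 4.
Then g(-1) = 8.

8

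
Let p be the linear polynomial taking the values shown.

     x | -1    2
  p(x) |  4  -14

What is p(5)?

Using the Lagrange interpolation formula with nodes -1, 2:
  L_0(x) = (x - 2) / -3
  L_1(x) = (x + 1) / 3
Then p(x) = 4·L_0(x) - 14·L_1(x).
Expanding and collecting terms gives p(x) = -6x - 2.
Evaluating at x = 5: p(5) = -32.

-32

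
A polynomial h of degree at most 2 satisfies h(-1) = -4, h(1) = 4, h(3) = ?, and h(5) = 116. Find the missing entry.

44

On equispaced nodes a degree-2 polynomial has vanishing third forward difference, so
  - h(-1) + 3·h(1) - 3·h(3) + h(5) = 0.
Substituting the known values and solving for h(3):
  -3·h(3) = -132
  h(3) = 44.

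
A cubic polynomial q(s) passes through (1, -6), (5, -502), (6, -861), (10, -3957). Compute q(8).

Using the Lagrange interpolation formula with nodes 1, 5, 6, 10:
  L_0(s) = (s - 5)(s - 6)(s - 10) / -180
  L_1(s) = (s - 1)(s - 6)(s - 10) / 20
  L_2(s) = (s - 1)(s - 5)(s - 10) / -20
  L_3(s) = (s - 1)(s - 5)(s - 6) / 180
Then q(s) = -6·L_0(s) - 502·L_1(s) - 861·L_2(s) - 3957·L_3(s).
Expanding and collecting terms gives q(s) = -4s³ + s² - 6s + 3.
Evaluating at s = 8: q(8) = -2029.

-2029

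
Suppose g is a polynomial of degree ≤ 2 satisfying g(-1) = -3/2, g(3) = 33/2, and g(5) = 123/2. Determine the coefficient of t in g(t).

-3/2

Write g(t) = at^2 + bt + c. Substituting each data point gives a linear system:
  a - b + c = -3/2
  9a + 3b + c = 33/2
  25a + 5b + c = 123/2
Solving the system yields a = 3, b = -3/2, c = -6.
So g(t) = 3t² - (3/2)t - 6.
The coefficient of t is -3/2.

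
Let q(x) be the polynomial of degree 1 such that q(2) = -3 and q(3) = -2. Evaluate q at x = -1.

-6

Write q(x) = ax + b. Substituting each data point gives a linear system:
  2a + b = -3
  3a + b = -2
Solving the system yields a = 1, b = -5.
So q(x) = x - 5.
Then q(-1) = -6.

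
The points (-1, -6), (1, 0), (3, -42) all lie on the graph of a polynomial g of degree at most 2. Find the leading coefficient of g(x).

Write g(x) = ax^2 + bx + c. Substituting each data point gives a linear system:
  a - b + c = -6
  a + b + c = 0
  9a + 3b + c = -42
Solving the system yields a = -6, b = 3, c = 3.
So g(x) = -6x^2 + 3x + 3.
The leading coefficient is -6.

-6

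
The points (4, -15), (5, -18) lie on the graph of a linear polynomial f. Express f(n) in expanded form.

f(n) = -3n - 3

Using the Lagrange interpolation formula with nodes 4, 5:
  L_0(n) = (n - 5) / -1
  L_1(n) = (n - 4) / 1
Then f(n) = -15·L_0(n) - 18·L_1(n).
Expanding and collecting terms gives f(n) = -3n - 3.
Check: f(5) = -18. ✓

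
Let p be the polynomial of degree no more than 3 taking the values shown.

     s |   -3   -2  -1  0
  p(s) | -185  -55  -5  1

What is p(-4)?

Write p(s) = as^3 + bs^2 + cs + d. Substituting each data point gives a linear system:
  -27a + 9b - 3c + d = -185
  -8a + 4b - 2c + d = -55
  -a + b - c + d = -5
  d = 1
Solving the system yields a = 6, b = -4, c = -4, d = 1.
So p(s) = 6s^3 - 4s^2 - 4s + 1.
Then p(-4) = -431.

-431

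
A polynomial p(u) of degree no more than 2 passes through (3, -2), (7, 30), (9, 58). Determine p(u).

p(u) = u^2 - 2u - 5

Write p(u) = au^2 + bu + c. Substituting each data point gives a linear system:
  9a + 3b + c = -2
  49a + 7b + c = 30
  81a + 9b + c = 58
Solving the system yields a = 1, b = -2, c = -5.
So p(u) = u^2 - 2u - 5.
Check: p(7) = 30. ✓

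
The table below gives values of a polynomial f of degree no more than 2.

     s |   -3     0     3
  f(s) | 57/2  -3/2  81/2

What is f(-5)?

177/2

Forward differences of the values at s = -3, 0, 3:
  f  : 57/2  -3/2  81/2
  Δ  : -30  42
  Δ^2: 72
The second differences are constant, confirming degree 2.
Interpolating (Newton forward form) and evaluating at s = -5 gives f(-5) = 177/2.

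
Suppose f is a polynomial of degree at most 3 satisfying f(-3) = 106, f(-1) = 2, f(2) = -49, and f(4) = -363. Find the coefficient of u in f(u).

1

Write f(u) = au^3 + bu^2 + cu + d. Substituting each data point gives a linear system:
  -27a + 9b - 3c + d = 106
  -a + b - c + d = 2
  8a + 4b + 2c + d = -49
  64a + 16b + 4c + d = -363
Solving the system yields a = -5, b = -3, c = 1, d = 1.
So f(u) = -5u³ - 3u² + u + 1.
The coefficient of u is 1.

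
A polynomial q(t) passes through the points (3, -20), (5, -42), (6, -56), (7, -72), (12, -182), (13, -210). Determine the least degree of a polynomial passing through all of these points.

2

Divided differences on the nodes 3, 5, 6, 7, 12, 13:
  order 0: -20  -42  -56  -72  -182  -210
  order 1: -11  -14  -16  -22  -28
  order 2: -1  -1  -1  -1
  order 3: 0  0  0
  order 4: 0  0
  order 5: 0
The order-2 divided differences are all -1 (nonzero) and every higher order vanishes, so the data lies on a polynomial of degree exactly 2.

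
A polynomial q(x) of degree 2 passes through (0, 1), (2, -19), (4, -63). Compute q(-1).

Write q(x) = ax^2 + bx + c. Substituting each data point gives a linear system:
  c = 1
  4a + 2b + c = -19
  16a + 4b + c = -63
Solving the system yields a = -3, b = -4, c = 1.
So q(x) = -3x^2 - 4x + 1.
Then q(-1) = 2.

2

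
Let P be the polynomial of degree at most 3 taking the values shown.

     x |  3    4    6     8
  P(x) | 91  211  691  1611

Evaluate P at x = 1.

Write P(x) = ax^3 + bx^2 + cx + d. Substituting each data point gives a linear system:
  27a + 9b + 3c + d = 91
  64a + 16b + 4c + d = 211
  216a + 36b + 6c + d = 691
  512a + 64b + 8c + d = 1611
Solving the system yields a = 3, b = 1, c = 2, d = -5.
So P(x) = 3x^3 + x^2 + 2x - 5.
Then P(1) = 1.

1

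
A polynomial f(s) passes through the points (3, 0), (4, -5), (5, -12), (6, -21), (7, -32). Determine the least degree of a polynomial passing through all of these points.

Forward differences of the values at s = 3, 4, 5, 6, 7:
  f  : 0  -5  -12  -21  -32
  Δ  : -5  -7  -9  -11
  Δ^2: -2  -2  -2
  Δ^3: 0  0
  Δ^4: 0
The second differences are constant (-2) and nonzero, while all higher differences vanish, so the minimal degree is 2.

2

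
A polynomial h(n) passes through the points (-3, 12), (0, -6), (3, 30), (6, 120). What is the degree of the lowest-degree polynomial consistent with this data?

Forward differences of the values at n = -3, 0, 3, 6:
  h  : 12  -6  30  120
  Δ  : -18  36  90
  Δ^2: 54  54
  Δ^3: 0
The second differences are constant (54) and nonzero, while all higher differences vanish, so the minimal degree is 2.

2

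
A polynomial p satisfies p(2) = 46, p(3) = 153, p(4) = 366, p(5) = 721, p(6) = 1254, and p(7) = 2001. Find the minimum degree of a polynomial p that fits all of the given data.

3

Forward differences of the values at n = 2, 3, 4, 5, 6, 7:
  p  : 46  153  366  721  1254  2001
  Δ  : 107  213  355  533  747
  Δ^2: 106  142  178  214
  Δ^3: 36  36  36
  Δ^4: 0  0
  Δ^5: 0
The third differences are constant (36) and nonzero, while all higher differences vanish, so the minimal degree is 3.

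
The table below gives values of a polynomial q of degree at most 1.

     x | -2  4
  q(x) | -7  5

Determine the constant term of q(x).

Write q(x) = ax + b. Substituting each data point gives a linear system:
  -2a + b = -7
  4a + b = 5
Solving the system yields a = 2, b = -3.
So q(x) = 2x - 3.
The constant term is -3.

-3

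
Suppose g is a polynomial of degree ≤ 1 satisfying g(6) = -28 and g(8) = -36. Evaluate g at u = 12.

-52

Using the Lagrange interpolation formula with nodes 6, 8:
  L_0(u) = (u - 8) / -2
  L_1(u) = (u - 6) / 2
Then g(u) = -28·L_0(u) - 36·L_1(u).
Expanding and collecting terms gives g(u) = -4u - 4.
Evaluating at u = 12: g(12) = -52.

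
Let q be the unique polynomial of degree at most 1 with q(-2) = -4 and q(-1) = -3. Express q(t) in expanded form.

q(t) = t - 2

Using the Lagrange interpolation formula with nodes -2, -1:
  L_0(t) = (t + 1) / -1
  L_1(t) = (t + 2) / 1
Then q(t) = -4·L_0(t) - 3·L_1(t).
Expanding and collecting terms gives q(t) = t - 2.
Check: q(-1) = -3. ✓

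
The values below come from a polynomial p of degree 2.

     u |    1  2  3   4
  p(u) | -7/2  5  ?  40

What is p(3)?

The 3 known points determine the degree-2 polynomial uniquely.
Write p(u) = au^2 + bu + c. Substituting each data point gives a linear system:
  a + b + c = -7/2
  4a + 2b + c = 5
  16a + 4b + c = 40
Solving the system yields a = 3, b = -1/2, c = -6.
So p(u) = 3u² - (1/2)u - 6.
Then p(3) = 39/2.

39/2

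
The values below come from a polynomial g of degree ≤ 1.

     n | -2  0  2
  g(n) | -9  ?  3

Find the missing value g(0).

On equispaced nodes a degree-1 polynomial has vanishing second forward difference, so
  g(-2) - 2·g(0) + g(2) = 0.
Substituting the known values and solving for g(0):
  -2·g(0) = 6
  g(0) = -3.

-3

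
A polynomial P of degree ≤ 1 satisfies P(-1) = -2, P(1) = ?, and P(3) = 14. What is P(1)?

The 2 known points determine the degree-1 polynomial uniquely.
Write P(s) = as + b. Substituting each data point gives a linear system:
  -a + b = -2
  3a + b = 14
Solving the system yields a = 4, b = 2.
So P(s) = 4s + 2.
Then P(1) = 6.

6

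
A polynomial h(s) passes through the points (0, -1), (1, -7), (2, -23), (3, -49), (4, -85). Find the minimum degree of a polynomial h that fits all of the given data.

2

Forward differences of the values at s = 0, 1, 2, 3, 4:
  h  : -1  -7  -23  -49  -85
  Δ  : -6  -16  -26  -36
  Δ^2: -10  -10  -10
  Δ^3: 0  0
  Δ^4: 0
The second differences are constant (-10) and nonzero, while all higher differences vanish, so the minimal degree is 2.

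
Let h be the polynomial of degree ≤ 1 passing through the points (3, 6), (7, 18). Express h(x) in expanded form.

h(x) = 3x - 3

Write h(x) = ax + b. Substituting each data point gives a linear system:
  3a + b = 6
  7a + b = 18
Solving the system yields a = 3, b = -3.
So h(x) = 3x - 3.
Check: h(3) = 6. ✓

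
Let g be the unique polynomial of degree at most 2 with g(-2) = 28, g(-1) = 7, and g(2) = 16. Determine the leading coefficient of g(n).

6

Write g(n) = an^2 + bn + c. Substituting each data point gives a linear system:
  4a - 2b + c = 28
  a - b + c = 7
  4a + 2b + c = 16
Solving the system yields a = 6, b = -3, c = -2.
So g(n) = 6n^2 - 3n - 2.
The leading coefficient is 6.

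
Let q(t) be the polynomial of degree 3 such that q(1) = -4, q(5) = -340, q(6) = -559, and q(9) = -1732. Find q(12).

-3931

Using the Lagrange interpolation formula with nodes 1, 5, 6, 9:
  L_0(t) = (t - 5)(t - 6)(t - 9) / -160
  L_1(t) = (t - 1)(t - 6)(t - 9) / 16
  L_2(t) = (t - 1)(t - 5)(t - 9) / -15
  L_3(t) = (t - 1)(t - 5)(t - 6) / 96
Then q(t) = -4·L_0(t) - 340·L_1(t) - 559·L_2(t) - 1732·L_3(t).
Expanding and collecting terms gives q(t) = -2t³ - 3t² - 4t + 5.
Evaluating at t = 12: q(12) = -3931.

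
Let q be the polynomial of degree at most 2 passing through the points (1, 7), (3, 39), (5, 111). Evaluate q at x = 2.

Using the Lagrange interpolation formula with nodes 1, 3, 5:
  L_0(x) = (x - 3)(x - 5) / 8
  L_1(x) = (x - 1)(x - 5) / -4
  L_2(x) = (x - 1)(x - 3) / 8
Then q(x) = 7·L_0(x) + 39·L_1(x) + 111·L_2(x).
Expanding and collecting terms gives q(x) = 5x² - 4x + 6.
Evaluating at x = 2: q(2) = 18.

18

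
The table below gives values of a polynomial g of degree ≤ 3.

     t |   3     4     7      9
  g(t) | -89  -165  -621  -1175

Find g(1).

Write g(t) = at^3 + bt^2 + ct + d. Substituting each data point gives a linear system:
  27a + 9b + 3c + d = -89
  64a + 16b + 4c + d = -165
  343a + 49b + 7c + d = -621
  729a + 81b + 9c + d = -1175
Solving the system yields a = -1, b = -5, c = -4, d = -5.
So g(t) = -t^3 - 5t^2 - 4t - 5.
Then g(1) = -15.

-15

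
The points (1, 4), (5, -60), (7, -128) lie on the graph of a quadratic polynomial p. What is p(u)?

p(u) = -3u^2 + 2u + 5

Using the Lagrange interpolation formula with nodes 1, 5, 7:
  L_0(u) = (u - 5)(u - 7) / 24
  L_1(u) = (u - 1)(u - 7) / -8
  L_2(u) = (u - 1)(u - 5) / 12
Then p(u) = 4·L_0(u) - 60·L_1(u) - 128·L_2(u).
Expanding and collecting terms gives p(u) = -3u² + 2u + 5.
Check: p(1) = 4. ✓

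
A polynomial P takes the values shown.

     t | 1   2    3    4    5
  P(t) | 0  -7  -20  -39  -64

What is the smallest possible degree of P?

2

Forward differences of the values at t = 1, 2, 3, 4, 5:
  P  : 0  -7  -20  -39  -64
  Δ  : -7  -13  -19  -25
  Δ^2: -6  -6  -6
  Δ^3: 0  0
  Δ^4: 0
The second differences are constant (-6) and nonzero, while all higher differences vanish, so the minimal degree is 2.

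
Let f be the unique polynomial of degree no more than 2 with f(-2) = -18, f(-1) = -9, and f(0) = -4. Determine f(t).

f(t) = -2t^2 + 3t - 4

Write f(t) = at^2 + bt + c. Substituting each data point gives a linear system:
  4a - 2b + c = -18
  a - b + c = -9
  c = -4
Solving the system yields a = -2, b = 3, c = -4.
So f(t) = -2t² + 3t - 4.
Check: f(-2) = -18. ✓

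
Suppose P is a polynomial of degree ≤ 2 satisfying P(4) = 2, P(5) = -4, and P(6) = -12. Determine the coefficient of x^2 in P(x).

-1

Write P(x) = ax^2 + bx + c. Substituting each data point gives a linear system:
  16a + 4b + c = 2
  25a + 5b + c = -4
  36a + 6b + c = -12
Solving the system yields a = -1, b = 3, c = 6.
So P(x) = -x^2 + 3x + 6.
The leading coefficient is -1.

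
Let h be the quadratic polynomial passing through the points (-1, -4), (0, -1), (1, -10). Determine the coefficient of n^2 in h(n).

-6

Write h(n) = an^2 + bn + c. Substituting each data point gives a linear system:
  a - b + c = -4
  c = -1
  a + b + c = -10
Solving the system yields a = -6, b = -3, c = -1.
So h(n) = -6n^2 - 3n - 1.
The leading coefficient is -6.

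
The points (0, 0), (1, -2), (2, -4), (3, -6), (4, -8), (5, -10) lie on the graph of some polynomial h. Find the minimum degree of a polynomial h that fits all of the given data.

1

Forward differences of the values at u = 0, 1, 2, 3, 4, 5:
  h  : 0  -2  -4  -6  -8  -10
  Δ  : -2  -2  -2  -2  -2
  Δ^2: 0  0  0  0
  Δ^3: 0  0  0
  Δ^4: 0  0
  Δ^5: 0
The first differences are constant (-2) and nonzero, while all higher differences vanish, so the minimal degree is 1.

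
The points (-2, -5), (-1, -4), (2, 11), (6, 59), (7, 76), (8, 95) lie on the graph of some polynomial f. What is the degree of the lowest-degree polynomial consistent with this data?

2

Divided differences on the nodes -2, -1, 2, 6, 7, 8:
  order 0: -5  -4  11  59  76  95
  order 1: 1  5  12  17  19
  order 2: 1  1  1  1
  order 3: 0  0  0
  order 4: 0  0
  order 5: 0
The order-2 divided differences are all 1 (nonzero) and every higher order vanishes, so the data lies on a polynomial of degree exactly 2.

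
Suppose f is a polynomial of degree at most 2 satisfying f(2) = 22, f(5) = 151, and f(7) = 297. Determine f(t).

f(t) = 6t^2 + t - 4

Using the Lagrange interpolation formula with nodes 2, 5, 7:
  L_0(t) = (t - 5)(t - 7) / 15
  L_1(t) = (t - 2)(t - 7) / -6
  L_2(t) = (t - 2)(t - 5) / 10
Then f(t) = 22·L_0(t) + 151·L_1(t) + 297·L_2(t).
Expanding and collecting terms gives f(t) = 6t² + t - 4.
Check: f(7) = 297. ✓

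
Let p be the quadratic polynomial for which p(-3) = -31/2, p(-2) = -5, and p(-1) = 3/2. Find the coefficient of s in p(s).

1/2

Write p(s) = as^2 + bs + c. Substituting each data point gives a linear system:
  9a - 3b + c = -31/2
  4a - 2b + c = -5
  a - b + c = 3/2
Solving the system yields a = -2, b = 1/2, c = 4.
So p(s) = -2s^2 + (1/2)s + 4.
The coefficient of s is 1/2.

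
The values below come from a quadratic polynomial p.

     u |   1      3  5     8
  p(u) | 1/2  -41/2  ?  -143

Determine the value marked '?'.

-115/2

The 3 known points determine the degree-2 polynomial uniquely.
Write p(u) = au^2 + bu + c. Substituting each data point gives a linear system:
  a + b + c = 1/2
  9a + 3b + c = -41/2
  64a + 8b + c = -143
Solving the system yields a = -2, b = -5/2, c = 5.
So p(u) = -2u² - (5/2)u + 5.
Then p(5) = -115/2.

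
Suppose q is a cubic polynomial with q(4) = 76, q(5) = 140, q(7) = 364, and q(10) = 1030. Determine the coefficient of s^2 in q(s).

Write q(s) = as^3 + bs^2 + cs + d. Substituting each data point gives a linear system:
  64a + 16b + 4c + d = 76
  125a + 25b + 5c + d = 140
  343a + 49b + 7c + d = 364
  1000a + 100b + 10c + d = 1030
Solving the system yields a = 1, b = 0, c = 3, d = 0.
So q(s) = s³ + 3s.
The coefficient of s^2 is 0.

0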